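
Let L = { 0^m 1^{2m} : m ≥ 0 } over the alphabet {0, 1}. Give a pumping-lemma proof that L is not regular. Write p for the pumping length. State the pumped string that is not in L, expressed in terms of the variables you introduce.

0^{p+k} 1^{2p}

Assume L is regular; let p be its pumping constant.
Let w = 0^p 1^{2p} ∈ L; note |w| = 3p ≥ p.
The pumping lemma gives a decomposition w = xyz where |xy| ≤ p and y is nonempty.
Because |xy| ≤ p and w begins with p copies of 0, we have y = 0^k with 1 ≤ k ≤ p.
Pump with i = 2: xy^2z = 0^{p+k} 1^{2p}. For this to lie in L we would need 2p = 2(p+k), which forces k = 0. But k ≥ 1, so xy^2z ∉ L.
This is a contradiction; hence L is not regular.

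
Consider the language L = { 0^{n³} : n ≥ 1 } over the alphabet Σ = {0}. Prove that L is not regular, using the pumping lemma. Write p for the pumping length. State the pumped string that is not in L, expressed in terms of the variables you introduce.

Suppose for contradiction that L is regular, and let p be the pumping length.
Take w = 0^{p³} ∈ L with |w| = p³ ≥ p.
Write w = xyz as guaranteed by the lemma, with |xy| ≤ p and |y| > 0.
Then y = 0^k for some k with 1 ≤ k ≤ p.
Pump with i = 2: xy^2z = 0^{p³+k}. Since 1 ≤ k ≤ p, p³ < p³+k ≤ p³+p < p³+3p²+3p+1 = (p+1)³, so p³+k is not a perfect cube. So xy^2z ∉ L.
This is a contradiction; hence L is not regular.

0^{p³+k}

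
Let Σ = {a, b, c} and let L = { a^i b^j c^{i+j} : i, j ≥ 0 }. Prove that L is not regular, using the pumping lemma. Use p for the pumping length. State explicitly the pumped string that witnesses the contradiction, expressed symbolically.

a^{p+k} b^p c^{2p}

Assume L is regular. Let p be the pumping length given by the pumping lemma.
Take w = a^p b^p c^{2p} ∈ L (with i=j=p, i+j=2p), |w| = 4p ≥ p.
By the pumping lemma, w = xyz with |xy| ≤ p and y is nonempty.
Because |xy| ≤ p and w begins with p copies of a, we have y = a^k with 1 ≤ k ≤ p.
Consider xy^2z = a^{p+k} b^p c^{2p}. Now the a- and b-counts sum to 2p+k, but the c-count is 2p ≠ 2p+k. So xy^2z ∉ L.
This is a contradiction; hence L is not regular.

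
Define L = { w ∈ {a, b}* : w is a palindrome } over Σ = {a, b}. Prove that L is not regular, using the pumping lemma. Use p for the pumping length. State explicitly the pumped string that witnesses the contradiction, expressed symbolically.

a^{p+k} b a^p

Assume L is regular. Let p be the pumping length given by the pumping lemma.
Take w = a^p b a^p, a palindrome of length 2p+1 ≥ p.
By the pumping lemma, w = xyz with |xy| ≤ p and |y| ≥ 1.
The first p characters of w are a's, so xy (and hence y) consists only of a's. Write y = a^k, 1 ≤ k ≤ p.
Pump with i = 2: xy^2z = a^{p+k} b a^p. Its reverse is a^p b a^{p+k}, which differs from xy^2z since k ≥ 1. So xy^2z is not a palindrome and xy^2z ∉ L.
This is a contradiction; hence L is not regular.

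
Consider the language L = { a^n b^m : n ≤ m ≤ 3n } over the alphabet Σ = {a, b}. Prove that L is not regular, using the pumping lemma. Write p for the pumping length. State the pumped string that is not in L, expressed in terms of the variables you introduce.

Suppose for contradiction that L is regular, and let p be the pumping length.
Take w = a^p b^p ∈ L (since p ≤ p ≤ 3p), with |w| = 2p ≥ p.
The pumping lemma gives a decomposition w = xyz where |xy| ≤ p and |y| > 0.
Because |xy| ≤ p and w begins with p copies of a, we have y = a^k with 1 ≤ k ≤ p.
Pump with i = 2: xy^2z = a^{p+k} b^p. Now n = p+k > p = m, so the condition n ≤ m fails. Thus xy^2z ∉ L.
This is a contradiction; hence L is not regular.

a^{p+k} b^p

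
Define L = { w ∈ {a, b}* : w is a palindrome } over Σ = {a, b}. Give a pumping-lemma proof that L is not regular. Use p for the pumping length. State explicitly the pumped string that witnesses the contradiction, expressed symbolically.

Assume L is regular. Let p be the pumping length given by the pumping lemma.
Take w = a^p b a^p, a palindrome of length 2p+1 ≥ p.
Write w = xyz as guaranteed by the lemma, with |xy| ≤ p and y is nonempty.
Because |xy| ≤ p and w begins with p copies of a, we have y = a^k with 1 ≤ k ≤ p.
Pump with i = 2: xy^2z = a^{p+k} b a^p. Its reverse is a^p b a^{p+k}, which differs from xy^2z since k ≥ 1. So xy^2z is not a palindrome and xy^2z ∉ L.
This contradicts the pumping lemma, so L is not regular.

a^{p+k} b a^p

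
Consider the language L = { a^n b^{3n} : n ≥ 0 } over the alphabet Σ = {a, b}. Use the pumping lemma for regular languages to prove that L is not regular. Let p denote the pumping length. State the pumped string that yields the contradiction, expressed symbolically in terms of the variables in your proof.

a^{p+k} b^{3p}

Suppose for contradiction that L is regular, and let p be the pumping length.
Let w = a^p b^{3p} ∈ L; note |w| = 4p ≥ p.
The pumping lemma gives a decomposition w = xyz where |xy| ≤ p and y is nonempty.
Since the first p symbols of w are all a's and |xy| ≤ p, y lies entirely in the leading a-block: y = a^k for some k with 1 ≤ k ≤ p.
Pump with i = 2: xy^2z = a^{p+k} b^{3p}. For this to lie in L we would need 3p = 3(p+k), which forces k = 0. But k ≥ 1, so xy^2z ∉ L.
This is a contradiction; hence L is not regular.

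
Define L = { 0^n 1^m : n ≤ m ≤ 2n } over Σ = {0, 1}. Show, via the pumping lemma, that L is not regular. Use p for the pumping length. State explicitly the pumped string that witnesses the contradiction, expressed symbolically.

Assume L is regular. Let p be the pumping length given by the pumping lemma.
Take w = 0^p 1^p ∈ L (since p ≤ p ≤ 2p), with |w| = 2p ≥ p.
By the pumping lemma, w = xyz with |xy| ≤ p and |y| > 0.
Because |xy| ≤ p and w begins with p copies of 0, we have y = 0^k with 1 ≤ k ≤ p.
Pump with i = 2: xy^2z = 0^{p+k} 1^p. Now n = p+k > p = m, so the condition n ≤ m fails. Thus xy^2z ∉ L.
Contradiction. Therefore L is not regular.

0^{p+k} 1^p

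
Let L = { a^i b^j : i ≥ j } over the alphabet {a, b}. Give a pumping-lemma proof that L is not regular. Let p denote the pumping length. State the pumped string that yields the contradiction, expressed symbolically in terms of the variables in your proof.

a^{p-k} b^p

Assume L is regular. Let p be the pumping length given by the pumping lemma.
Choose w = a^p b^p ∈ L, with |w| = 2p ≥ p.
The pumping lemma gives a decomposition w = xyz where |xy| ≤ p and |y| ≥ 1.
Since the first p symbols of w are all a's and |xy| ≤ p, y lies entirely in the leading a-block: y = a^k for some k with 1 ≤ k ≤ p.
Consider xy^0z = xz = a^{p-k} b^p. Since k ≥ 1, the a-count p-k is less than p, so i ≥ j fails; thus xz ∉ L.
Contradiction. Therefore L is not regular.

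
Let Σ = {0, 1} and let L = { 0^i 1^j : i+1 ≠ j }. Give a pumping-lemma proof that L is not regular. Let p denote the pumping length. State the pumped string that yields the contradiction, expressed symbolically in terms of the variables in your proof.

Suppose for contradiction that L is regular, and let p be the pumping length.
Choose w = 0^p 1^{p+p!+1}. Since p ≠ (p+p!+1)-1 = p+p!, w ∈ L; and |w| ≥ p.
The pumping lemma gives a decomposition w = xyz where |xy| ≤ p and |y| > 0.
The first p characters of w are 0's, so xy (and hence y) consists only of 0's. Write y = 0^k, 1 ≤ k ≤ p.
Since 1 ≤ k ≤ p, k divides p!; set t = 1 + p!/k. Then xy^t z has p + (p!/k)·k = p + p! copies of 0. Now the 0-count is p+p! and (1-count)-1 = (p+p!+1)-1 = p+p!, so i+1 ≠ j fails. So xy^t z = 0^{p+p!} 1^{p+p!+1} ∉ L.
This contradicts the pumping lemma, so L is not regular.

0^{p+p!} 1^{p+p!+1}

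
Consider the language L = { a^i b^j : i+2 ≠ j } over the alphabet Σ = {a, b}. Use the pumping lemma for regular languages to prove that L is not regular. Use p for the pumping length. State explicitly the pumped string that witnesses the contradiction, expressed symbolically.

a^{p+p!} b^{p+p!+2}

Assume L is regular; let p be its pumping constant.
Choose w = a^p b^{p+p!+2}. Since p ≠ (p+p!+2)-2 = p+p!, w ∈ L; and |w| ≥ p.
By the pumping lemma, w = xyz with |xy| ≤ p and y is nonempty.
The first p characters of w are a's, so xy (and hence y) consists only of a's. Write y = a^k, 1 ≤ k ≤ p.
Since 1 ≤ k ≤ p, k divides p!; set t = 1 + p!/k. Then xy^t z has p + (p!/k)·k = p + p! copies of a. Now the a-count is p+p! and (b-count)-2 = (p+p!+2)-2 = p+p!, so i+2 ≠ j fails. So xy^t z = a^{p+p!} b^{p+p!+2} ∉ L.
This contradicts the pumping lemma, so L is not regular.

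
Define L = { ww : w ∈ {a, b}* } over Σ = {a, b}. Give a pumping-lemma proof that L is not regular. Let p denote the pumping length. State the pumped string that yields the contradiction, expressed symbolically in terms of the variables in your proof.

Suppose for contradiction that L is regular, and let p be the pumping length.
Take w = a^p b^p a^p b^p = uu where u = a^pb^p; then w ∈ L and |w| = 4p ≥ p.
Write w = xyz as guaranteed by the lemma, with |xy| ≤ p and |y| ≥ 1.
Since the first p symbols of w are all a's and |xy| ≤ p, y lies entirely in the leading a-block: y = a^k for some k with 1 ≤ k ≤ p.
Pump with i = 2: xy^2z = a^{p+k} b^p a^p b^p, of length 4p+k. Suppose this equals vv. The string starts with a and ends with b, so v does too; thus the boundary between the two copies of v is a b→a transition. There is exactly one such transition, at position 2p+k, so |v| = 2p+k and |vv| = 4p+2k ≠ 4p+k since k ≥ 1. So xy^2z ∉ L.
Contradiction. Therefore L is not regular.

a^{p+k} b^p a^p b^p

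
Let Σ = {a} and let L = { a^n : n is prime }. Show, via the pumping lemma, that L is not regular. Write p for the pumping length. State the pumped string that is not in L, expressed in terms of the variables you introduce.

Assume L is regular; let p be its pumping constant.
Let q be a prime with q ≥ p+2 (infinitely many primes exist), and take w = a^q ∈ L with |w| = q ≥ p.
By the pumping lemma, w = xyz with |xy| ≤ p and |y| ≥ 1.
Then y = a^k for some k with 1 ≤ k ≤ p.
Since 1 ≤ k ≤ p, |xz| = q-k. Pump with i = q+1: |xy^{q+1}z| = (q-k)+(q+1)k = q+qk = q(1+k), which is composite (both factors ≥ 2). So xy^{q+1}z = a^{q(1+k)} ∉ L.
This is a contradiction; hence L is not regular.

a^{q(1+k)}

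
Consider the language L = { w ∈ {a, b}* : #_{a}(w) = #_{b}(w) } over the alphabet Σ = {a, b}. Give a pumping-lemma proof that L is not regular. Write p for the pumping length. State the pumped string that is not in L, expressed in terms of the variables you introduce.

Toward a contradiction, assume L is regular with pumping length p.
Choose w = a^p b^p ∈ L with |w| = 2p ≥ p.
By the pumping lemma, w = xyz with |xy| ≤ p and y is nonempty.
Because |xy| ≤ p and w begins with p copies of a, we have y = a^k with 1 ≤ k ≤ p.
Pump with i = 2: xy^2z = a^{p+k} b^p has p+k occurrences of a but only p of b. Since k ≥ 1 the counts differ, so xy^2z ∉ L.
This contradicts the pumping lemma, so L is not regular.

a^{p+k} b^p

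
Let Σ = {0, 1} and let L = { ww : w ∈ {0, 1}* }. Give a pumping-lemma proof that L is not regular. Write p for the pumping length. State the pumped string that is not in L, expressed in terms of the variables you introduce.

Toward a contradiction, assume L is regular with pumping length p.
Take w = 0^p 1^p 0^p 1^p = uu where u = 0^p1^p; then w ∈ L and |w| = 4p ≥ p.
Write w = xyz as guaranteed by the lemma, with |xy| ≤ p and |y| > 0.
The first p characters of w are 0's, so xy (and hence y) consists only of 0's. Write y = 0^k, 1 ≤ k ≤ p.
Pump with i = 2: xy^2z = 0^{p+k} 1^p 0^p 1^p, of length 4p+k. Suppose this equals vv. The string starts with 0 and ends with 1, so v does too; thus the boundary between the two copies of v is a 1→0 transition. There is exactly one such transition, at position 2p+k, so |v| = 2p+k and |vv| = 4p+2k ≠ 4p+k since k ≥ 1. So xy^2z ∉ L.
This contradicts the pumping lemma, so L is not regular.

0^{p+k} 1^p 0^p 1^p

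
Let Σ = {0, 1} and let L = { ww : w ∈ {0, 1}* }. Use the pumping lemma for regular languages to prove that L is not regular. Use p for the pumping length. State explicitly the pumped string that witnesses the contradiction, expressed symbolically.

Assume L is regular. Let p be the pumping length given by the pumping lemma.
Take w = 0^p 1^p 0^p 1^p = uu where u = 0^p1^p; then w ∈ L and |w| = 4p ≥ p.
By the pumping lemma, w = xyz with |xy| ≤ p and y is nonempty.
Since the first p symbols of w are all 0's and |xy| ≤ p, y lies entirely in the leading 0-block: y = 0^k for some k with 1 ≤ k ≤ p.
Pump with i = 2: xy^2z = 0^{p+k} 1^p 0^p 1^p, of length 4p+k. Suppose this equals vv. The string starts with 0 and ends with 1, so v does too; thus the boundary between the two copies of v is a 1→0 transition. There is exactly one such transition, at position 2p+k, so |v| = 2p+k and |vv| = 4p+2k ≠ 4p+k since k ≥ 1. So xy^2z ∉ L.
This contradicts the pumping lemma, so L is not regular.

0^{p+k} 1^p 0^p 1^p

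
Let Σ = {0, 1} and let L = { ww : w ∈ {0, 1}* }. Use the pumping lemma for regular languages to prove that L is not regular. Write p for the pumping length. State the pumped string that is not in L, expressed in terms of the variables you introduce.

0^{p+k} 1^p 0^p 1^p

Toward a contradiction, assume L is regular with pumping length p.
Take w = 0^p 1^p 0^p 1^p = uu where u = 0^p1^p; then w ∈ L and |w| = 4p ≥ p.
The pumping lemma gives a decomposition w = xyz where |xy| ≤ p and y is nonempty.
Since the first p symbols of w are all 0's and |xy| ≤ p, y lies entirely in the leading 0-block: y = 0^k for some k with 1 ≤ k ≤ p.
Pump with i = 2: xy^2z = 0^{p+k} 1^p 0^p 1^p, of length 4p+k. Suppose this equals vv. The string starts with 0 and ends with 1, so v does too; thus the boundary between the two copies of v is a 1→0 transition. There is exactly one such transition, at position 2p+k, so |v| = 2p+k and |vv| = 4p+2k ≠ 4p+k since k ≥ 1. So xy^2z ∉ L.
This is a contradiction; hence L is not regular.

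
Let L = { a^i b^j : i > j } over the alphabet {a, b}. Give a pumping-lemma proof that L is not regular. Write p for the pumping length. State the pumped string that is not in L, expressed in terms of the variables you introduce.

a^{p+1-k} b^p

Suppose for contradiction that L is regular, and let p be the pumping length.
Choose w = a^{p+1} b^p ∈ L, with |w| = 2p+1 ≥ p.
Write w = xyz as guaranteed by the lemma, with |xy| ≤ p and y is nonempty.
Because |xy| ≤ p and w begins with p copies of a, we have y = a^k with 1 ≤ k ≤ p.
Consider xy^0z = xz = a^{p+1-k} b^p. Since k ≥ 1, the a-count p+1-k is at most p, so i > j fails; thus xz ∉ L.
This contradicts the pumping lemma, so L is not regular.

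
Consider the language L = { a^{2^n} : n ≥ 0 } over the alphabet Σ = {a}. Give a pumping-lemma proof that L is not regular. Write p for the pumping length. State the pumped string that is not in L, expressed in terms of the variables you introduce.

a^{2^p+k}

Toward a contradiction, assume L is regular with pumping length p.
Take w = a^{2^p} ∈ L with |w| = 2^p ≥ p.
The pumping lemma gives a decomposition w = xyz where |xy| ≤ p and |y| > 0.
Then y = a^k for some k with 1 ≤ k ≤ p.
Pump with i = 2: xy^2z = a^{2^p+k}. Since 1 ≤ k ≤ p < 2^p, we have 2^p < 2^p+k < 2^{p+1}, so 2^p+k is not a power of 2. So xy^2z ∉ L.
This contradicts the pumping lemma, so L is not regular.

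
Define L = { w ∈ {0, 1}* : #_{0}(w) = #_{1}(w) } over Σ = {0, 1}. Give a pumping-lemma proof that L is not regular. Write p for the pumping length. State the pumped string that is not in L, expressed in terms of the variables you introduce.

Suppose for contradiction that L is regular, and let p be the pumping length.
Choose w = 0^p 1^p ∈ L with |w| = 2p ≥ p.
The pumping lemma gives a decomposition w = xyz where |xy| ≤ p and |y| > 0.
Since the first p symbols of w are all 0's and |xy| ≤ p, y lies entirely in the leading 0-block: y = 0^k for some k with 1 ≤ k ≤ p.
Pump with i = 2: xy^2z = 0^{p+k} 1^p has p+k occurrences of 0 but only p of 1. Since k ≥ 1 the counts differ, so xy^2z ∉ L.
Contradiction. Therefore L is not regular.

0^{p+k} 1^p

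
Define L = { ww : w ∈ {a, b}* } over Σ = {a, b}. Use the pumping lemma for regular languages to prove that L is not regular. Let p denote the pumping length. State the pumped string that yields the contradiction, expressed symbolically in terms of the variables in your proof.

Assume L is regular. Let p be the pumping length given by the pumping lemma.
Take w = a^p b^p a^p b^p = uu where u = a^pb^p; then w ∈ L and |w| = 4p ≥ p.
The pumping lemma gives a decomposition w = xyz where |xy| ≤ p and y is nonempty.
Since the first p symbols of w are all a's and |xy| ≤ p, y lies entirely in the leading a-block: y = a^k for some k with 1 ≤ k ≤ p.
Pump with i = 2: xy^2z = a^{p+k} b^p a^p b^p, of length 4p+k. Suppose this equals vv. The string starts with a and ends with b, so v does too; thus the boundary between the two copies of v is a b→a transition. There is exactly one such transition, at position 2p+k, so |v| = 2p+k and |vv| = 4p+2k ≠ 4p+k since k ≥ 1. So xy^2z ∉ L.
This is a contradiction; hence L is not regular.

a^{p+k} b^p a^p b^p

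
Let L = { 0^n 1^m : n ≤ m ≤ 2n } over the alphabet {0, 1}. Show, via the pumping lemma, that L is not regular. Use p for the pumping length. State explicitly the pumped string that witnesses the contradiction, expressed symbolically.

Assume L is regular; let p be its pumping constant.
Take w = 0^p 1^p ∈ L (since p ≤ p ≤ 2p), with |w| = 2p ≥ p.
By the pumping lemma, w = xyz with |xy| ≤ p and |y| ≥ 1.
Since the first p symbols of w are all 0's and |xy| ≤ p, y lies entirely in the leading 0-block: y = 0^k for some k with 1 ≤ k ≤ p.
Pump with i = 2: xy^2z = 0^{p+k} 1^p. Now n = p+k > p = m, so the condition n ≤ m fails. Thus xy^2z ∉ L.
Contradiction. Therefore L is not regular.

0^{p+k} 1^p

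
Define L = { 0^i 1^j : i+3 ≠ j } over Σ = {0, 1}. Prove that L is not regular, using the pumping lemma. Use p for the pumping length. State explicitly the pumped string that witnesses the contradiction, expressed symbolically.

0^{p+p!} 1^{p+p!+3}

Toward a contradiction, assume L is regular with pumping length p.
Choose w = 0^p 1^{p+p!+3}. Since p ≠ (p+p!+3)-3 = p+p!, w ∈ L; and |w| ≥ p.
The pumping lemma gives a decomposition w = xyz where |xy| ≤ p and |y| > 0.
Because |xy| ≤ p and w begins with p copies of 0, we have y = 0^k with 1 ≤ k ≤ p.
Since 1 ≤ k ≤ p, k divides p!; set t = 1 + p!/k. Then xy^t z has p + (p!/k)·k = p + p! copies of 0. Now the 0-count is p+p! and (1-count)-3 = (p+p!+3)-3 = p+p!, so i+3 ≠ j fails. So xy^t z = 0^{p+p!} 1^{p+p!+3} ∉ L.
Contradiction. Therefore L is not regular.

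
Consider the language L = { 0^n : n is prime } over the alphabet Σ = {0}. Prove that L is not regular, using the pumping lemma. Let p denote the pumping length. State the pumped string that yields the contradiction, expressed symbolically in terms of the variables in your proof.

0^{q(1+k)}

Suppose for contradiction that L is regular, and let p be the pumping length.
Let q be a prime with q ≥ p+2 (infinitely many primes exist), and take w = 0^q ∈ L with |w| = q ≥ p.
Write w = xyz as guaranteed by the lemma, with |xy| ≤ p and |y| > 0.
Then y = 0^k for some k with 1 ≤ k ≤ p.
Since 1 ≤ k ≤ p, |xz| = q-k. Pump with i = q+1: |xy^{q+1}z| = (q-k)+(q+1)k = q+qk = q(1+k), which is composite (both factors ≥ 2). So xy^{q+1}z = 0^{q(1+k)} ∉ L.
Contradiction. Therefore L is not regular.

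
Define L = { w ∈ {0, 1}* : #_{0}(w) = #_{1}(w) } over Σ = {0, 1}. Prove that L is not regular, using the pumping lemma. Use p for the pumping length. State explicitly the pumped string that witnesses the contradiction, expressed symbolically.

Assume L is regular. Let p be the pumping length given by the pumping lemma.
Choose w = 0^p 1^p ∈ L with |w| = 2p ≥ p.
The pumping lemma gives a decomposition w = xyz where |xy| ≤ p and |y| ≥ 1.
Since the first p symbols of w are all 0's and |xy| ≤ p, y lies entirely in the leading 0-block: y = 0^k for some k with 1 ≤ k ≤ p.
Pump with i = 2: xy^2z = 0^{p+k} 1^p has p+k occurrences of 0 but only p of 1. Since k ≥ 1 the counts differ, so xy^2z ∉ L.
This is a contradiction; hence L is not regular.

0^{p+k} 1^p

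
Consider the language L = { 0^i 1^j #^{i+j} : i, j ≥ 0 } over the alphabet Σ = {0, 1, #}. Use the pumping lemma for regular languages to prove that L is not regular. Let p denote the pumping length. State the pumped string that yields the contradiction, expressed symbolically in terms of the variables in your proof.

0^{p+k} 1^p #^{2p}

Assume L is regular; let p be its pumping constant.
Take w = 0^p 1^p #^{2p} ∈ L (with i=j=p, i+j=2p), |w| = 4p ≥ p.
The pumping lemma gives a decomposition w = xyz where |xy| ≤ p and |y| ≥ 1.
Since the first p symbols of w are all 0's and |xy| ≤ p, y lies entirely in the leading 0-block: y = 0^k for some k with 1 ≤ k ≤ p.
Consider xy^2z = 0^{p+k} 1^p #^{2p}. Now the 0- and 1-counts sum to 2p+k, but the #-count is 2p ≠ 2p+k. So xy^2z ∉ L.
This contradicts the pumping lemma, so L is not regular.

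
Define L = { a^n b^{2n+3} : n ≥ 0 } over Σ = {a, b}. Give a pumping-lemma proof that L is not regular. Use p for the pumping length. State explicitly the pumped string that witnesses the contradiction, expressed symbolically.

a^{p+k} b^{2p+3}

Assume L is regular; let p be its pumping constant.
Choose w = a^p b^{2p+3}, which is in L with |w| = 3p+3 ≥ p.
The pumping lemma gives a decomposition w = xyz where |xy| ≤ p and |y| ≥ 1.
Since the first p symbols of w are all a's and |xy| ≤ p, y lies entirely in the leading a-block: y = a^k for some k with 1 ≤ k ≤ p.
Pump with i = 2: xy^2z = a^{p+k} b^{2p+3}. For this to lie in L we would need 2p+3 = 2(p+k)+3, which forces k = 0. But k ≥ 1, so xy^2z ∉ L.
Contradiction. Therefore L is not regular.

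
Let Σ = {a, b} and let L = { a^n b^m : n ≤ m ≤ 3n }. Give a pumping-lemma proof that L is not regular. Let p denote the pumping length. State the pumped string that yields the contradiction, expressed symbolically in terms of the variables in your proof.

a^{p+k} b^p

Assume L is regular; let p be its pumping constant.
Take w = a^p b^p ∈ L (since p ≤ p ≤ 3p), with |w| = 2p ≥ p.
The pumping lemma gives a decomposition w = xyz where |xy| ≤ p and |y| ≥ 1.
Since the first p symbols of w are all a's and |xy| ≤ p, y lies entirely in the leading a-block: y = a^k for some k with 1 ≤ k ≤ p.
Pump with i = 2: xy^2z = a^{p+k} b^p. Now n = p+k > p = m, so the condition n ≤ m fails. Thus xy^2z ∉ L.
Contradiction. Therefore L is not regular.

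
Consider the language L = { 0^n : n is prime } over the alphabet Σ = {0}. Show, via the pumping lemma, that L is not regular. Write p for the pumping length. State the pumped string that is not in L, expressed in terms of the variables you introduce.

0^{q(1+k)}

Assume L is regular. Let p be the pumping length given by the pumping lemma.
Let q be a prime with q ≥ p+2 (infinitely many primes exist), and take w = 0^q ∈ L with |w| = q ≥ p.
The pumping lemma gives a decomposition w = xyz where |xy| ≤ p and |y| ≥ 1.
Then y = 0^k for some k with 1 ≤ k ≤ p.
Since 1 ≤ k ≤ p, |xz| = q-k. Pump with i = q+1: |xy^{q+1}z| = (q-k)+(q+1)k = q+qk = q(1+k), which is composite (both factors ≥ 2). So xy^{q+1}z = 0^{q(1+k)} ∉ L.
This contradicts the pumping lemma, so L is not regular.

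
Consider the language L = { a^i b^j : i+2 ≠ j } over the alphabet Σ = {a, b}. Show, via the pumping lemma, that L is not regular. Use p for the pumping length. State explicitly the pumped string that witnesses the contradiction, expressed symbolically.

Assume L is regular; let p be its pumping constant.
Choose w = a^p b^{p+p!+2}. Since p ≠ (p+p!+2)-2 = p+p!, w ∈ L; and |w| ≥ p.
By the pumping lemma, w = xyz with |xy| ≤ p and y is nonempty.
The first p characters of w are a's, so xy (and hence y) consists only of a's. Write y = a^k, 1 ≤ k ≤ p.
Since 1 ≤ k ≤ p, k divides p!; set t = 1 + p!/k. Then xy^t z has p + (p!/k)·k = p + p! copies of a. Now the a-count is p+p! and (b-count)-2 = (p+p!+2)-2 = p+p!, so i+2 ≠ j fails. So xy^t z = a^{p+p!} b^{p+p!+2} ∉ L.
This contradicts the pumping lemma, so L is not regular.

a^{p+p!} b^{p+p!+2}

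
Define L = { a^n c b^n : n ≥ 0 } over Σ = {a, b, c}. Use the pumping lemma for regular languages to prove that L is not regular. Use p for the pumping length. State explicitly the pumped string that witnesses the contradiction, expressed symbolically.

a^{p+k} c b^p

Assume L is regular. Let p be the pumping length given by the pumping lemma.
Take w = a^p c b^p ∈ L with |w| = 2p+1 ≥ p.
By the pumping lemma, w = xyz with |xy| ≤ p and y is nonempty.
Since the first p symbols of w are all a's and |xy| ≤ p, y lies entirely in the leading a-block: y = a^k for some k with 1 ≤ k ≤ p.
Pump with i = 2: xy^2z = a^{p+k} c b^p, which would require p+k = p. But k ≥ 1, so xy^2z ∉ L.
This is a contradiction; hence L is not regular.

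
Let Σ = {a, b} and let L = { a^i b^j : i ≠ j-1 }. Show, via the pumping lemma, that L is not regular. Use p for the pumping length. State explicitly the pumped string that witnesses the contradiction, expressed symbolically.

Suppose for contradiction that L is regular, and let p be the pumping length.
Choose w = a^p b^{p+p!+1}. Since p ≠ (p+p!+1)-1 = p+p!, w ∈ L; and |w| ≥ p.
The pumping lemma gives a decomposition w = xyz where |xy| ≤ p and y is nonempty.
Because |xy| ≤ p and w begins with p copies of a, we have y = a^k with 1 ≤ k ≤ p.
Since 1 ≤ k ≤ p, k divides p!; set t = 1 + p!/k. Then xy^t z has p + (p!/k)·k = p + p! copies of a. Now the a-count is p+p! and (b-count)-1 = (p+p!+1)-1 = p+p!, so i ≠ j-1 fails. So xy^t z = a^{p+p!} b^{p+p!+1} ∉ L.
Contradiction. Therefore L is not regular.

a^{p+p!} b^{p+p!+1}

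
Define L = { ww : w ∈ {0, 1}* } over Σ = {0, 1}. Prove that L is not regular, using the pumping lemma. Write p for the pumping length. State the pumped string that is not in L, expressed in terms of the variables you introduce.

0^{p+k} 1^p 0^p 1^p

Assume L is regular; let p be its pumping constant.
Take w = 0^p 1^p 0^p 1^p = uu where u = 0^p1^p; then w ∈ L and |w| = 4p ≥ p.
Write w = xyz as guaranteed by the lemma, with |xy| ≤ p and |y| > 0.
The first p characters of w are 0's, so xy (and hence y) consists only of 0's. Write y = 0^k, 1 ≤ k ≤ p.
Pump with i = 2: xy^2z = 0^{p+k} 1^p 0^p 1^p, of length 4p+k. Suppose this equals vv. The string starts with 0 and ends with 1, so v does too; thus the boundary between the two copies of v is a 1→0 transition. There is exactly one such transition, at position 2p+k, so |v| = 2p+k and |vv| = 4p+2k ≠ 4p+k since k ≥ 1. So xy^2z ∉ L.
This is a contradiction; hence L is not regular.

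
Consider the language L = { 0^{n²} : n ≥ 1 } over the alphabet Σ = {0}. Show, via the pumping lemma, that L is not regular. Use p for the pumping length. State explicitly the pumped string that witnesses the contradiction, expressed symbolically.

Assume L is regular. Let p be the pumping length given by the pumping lemma.
Take w = 0^{p²} ∈ L with |w| = p² ≥ p.
The pumping lemma gives a decomposition w = xyz where |xy| ≤ p and |y| > 0.
Then y = 0^k for some k with 1 ≤ k ≤ p.
Pump with i = 2: xy^2z = 0^{p²+k}. Since 1 ≤ k ≤ p, p² < p²+k ≤ p²+p < (p+1)², so p²+k lies strictly between consecutive squares and is not a perfect square. So xy^2z ∉ L.
This is a contradiction; hence L is not regular.

0^{p²+k}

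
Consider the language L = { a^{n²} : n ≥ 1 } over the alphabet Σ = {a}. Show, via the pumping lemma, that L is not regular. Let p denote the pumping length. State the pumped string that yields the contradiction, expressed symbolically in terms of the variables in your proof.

a^{p²+k}

Suppose for contradiction that L is regular, and let p be the pumping length.
Take w = a^{p²} ∈ L with |w| = p² ≥ p.
By the pumping lemma, w = xyz with |xy| ≤ p and |y| > 0.
Then y = a^k for some k with 1 ≤ k ≤ p.
Pump with i = 2: xy^2z = a^{p²+k}. Since 1 ≤ k ≤ p, p² < p²+k ≤ p²+p < (p+1)², so p²+k lies strictly between consecutive squares and is not a perfect square. So xy^2z ∉ L.
This contradicts the pumping lemma, so L is not regular.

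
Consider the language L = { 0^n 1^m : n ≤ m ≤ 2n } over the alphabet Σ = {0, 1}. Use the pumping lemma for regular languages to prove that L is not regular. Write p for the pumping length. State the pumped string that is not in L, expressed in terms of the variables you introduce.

Assume L is regular. Let p be the pumping length given by the pumping lemma.
Take w = 0^p 1^p ∈ L (since p ≤ p ≤ 2p), with |w| = 2p ≥ p.
By the pumping lemma, w = xyz with |xy| ≤ p and |y| ≥ 1.
The first p characters of w are 0's, so xy (and hence y) consists only of 0's. Write y = 0^k, 1 ≤ k ≤ p.
Pump with i = 2: xy^2z = 0^{p+k} 1^p. Now n = p+k > p = m, so the condition n ≤ m fails. Thus xy^2z ∉ L.
This is a contradiction; hence L is not regular.

0^{p+k} 1^p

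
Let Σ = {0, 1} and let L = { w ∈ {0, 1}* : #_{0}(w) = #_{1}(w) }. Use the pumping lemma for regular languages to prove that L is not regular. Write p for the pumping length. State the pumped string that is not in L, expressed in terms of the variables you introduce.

Assume L is regular. Let p be the pumping length given by the pumping lemma.
Choose w = 0^p 1^p ∈ L with |w| = 2p ≥ p.
Write w = xyz as guaranteed by the lemma, with |xy| ≤ p and y is nonempty.
The first p characters of w are 0's, so xy (and hence y) consists only of 0's. Write y = 0^k, 1 ≤ k ≤ p.
Pump with i = 2: xy^2z = 0^{p+k} 1^p has p+k occurrences of 0 but only p of 1. Since k ≥ 1 the counts differ, so xy^2z ∉ L.
This is a contradiction; hence L is not regular.

0^{p+k} 1^p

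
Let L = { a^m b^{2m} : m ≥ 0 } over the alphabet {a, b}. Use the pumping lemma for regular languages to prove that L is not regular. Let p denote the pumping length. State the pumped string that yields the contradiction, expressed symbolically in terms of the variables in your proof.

a^{p+k} b^{2p}

Toward a contradiction, assume L is regular with pumping length p.
Choose w = a^p b^{2p}, which is in L with |w| = 3p ≥ p.
Write w = xyz as guaranteed by the lemma, with |xy| ≤ p and y is nonempty.
The first p characters of w are a's, so xy (and hence y) consists only of a's. Write y = a^k, 1 ≤ k ≤ p.
Pump with i = 2: xy^2z = a^{p+k} b^{2p}. For this to lie in L we would need 2p = 2(p+k), which forces k = 0. But k ≥ 1, so xy^2z ∉ L.
Contradiction. Therefore L is not regular.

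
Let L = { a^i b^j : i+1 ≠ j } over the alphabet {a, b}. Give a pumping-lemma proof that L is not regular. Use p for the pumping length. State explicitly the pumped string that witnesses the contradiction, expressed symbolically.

a^{p+p!} b^{p+p!+1}

Assume L is regular. Let p be the pumping length given by the pumping lemma.
Choose w = a^p b^{p+p!+1}. Since p ≠ (p+p!+1)-1 = p+p!, w ∈ L; and |w| ≥ p.
Write w = xyz as guaranteed by the lemma, with |xy| ≤ p and |y| > 0.
Since the first p symbols of w are all a's and |xy| ≤ p, y lies entirely in the leading a-block: y = a^k for some k with 1 ≤ k ≤ p.
Since 1 ≤ k ≤ p, k divides p!; set t = 1 + p!/k. Then xy^t z has p + (p!/k)·k = p + p! copies of a. Now the a-count is p+p! and (b-count)-1 = (p+p!+1)-1 = p+p!, so i+1 ≠ j fails. So xy^t z = a^{p+p!} b^{p+p!+1} ∉ L.
This contradicts the pumping lemma, so L is not regular.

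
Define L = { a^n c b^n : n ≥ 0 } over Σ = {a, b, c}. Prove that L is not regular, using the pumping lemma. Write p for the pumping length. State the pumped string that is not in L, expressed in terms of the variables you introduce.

a^{p+k} c b^p

Suppose for contradiction that L is regular, and let p be the pumping length.
Take w = a^p c b^p ∈ L with |w| = 2p+1 ≥ p.
The pumping lemma gives a decomposition w = xyz where |xy| ≤ p and |y| ≥ 1.
Since the first p symbols of w are all a's and |xy| ≤ p, y lies entirely in the leading a-block: y = a^k for some k with 1 ≤ k ≤ p.
Pump with i = 2: xy^2z = a^{p+k} c b^p, which would require p+k = p. But k ≥ 1, so xy^2z ∉ L.
This is a contradiction; hence L is not regular.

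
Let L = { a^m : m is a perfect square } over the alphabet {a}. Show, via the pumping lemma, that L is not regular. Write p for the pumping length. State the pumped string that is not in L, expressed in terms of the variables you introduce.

Assume L is regular. Let p be the pumping length given by the pumping lemma.
Take w = a^{p²} ∈ L with |w| = p² ≥ p.
The pumping lemma gives a decomposition w = xyz where |xy| ≤ p and |y| ≥ 1.
Then y = a^k for some k with 1 ≤ k ≤ p.
Pump with i = 2: xy^2z = a^{p²+k}. Since 1 ≤ k ≤ p, p² < p²+k ≤ p²+p < (p+1)², so p²+k lies strictly between consecutive squares and is not a perfect square. So xy^2z ∉ L.
This is a contradiction; hence L is not regular.

a^{p²+k}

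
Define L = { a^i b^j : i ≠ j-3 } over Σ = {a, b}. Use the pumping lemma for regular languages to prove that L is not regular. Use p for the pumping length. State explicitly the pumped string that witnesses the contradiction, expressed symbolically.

Assume L is regular. Let p be the pumping length given by the pumping lemma.
Choose w = a^p b^{p+p!+3}. Since p ≠ (p+p!+3)-3 = p+p!, w ∈ L; and |w| ≥ p.
The pumping lemma gives a decomposition w = xyz where |xy| ≤ p and |y| ≥ 1.
The first p characters of w are a's, so xy (and hence y) consists only of a's. Write y = a^k, 1 ≤ k ≤ p.
Since 1 ≤ k ≤ p, k divides p!; set t = 1 + p!/k. Then xy^t z has p + (p!/k)·k = p + p! copies of a. Now the a-count is p+p! and (b-count)-3 = (p+p!+3)-3 = p+p!, so i ≠ j-3 fails. So xy^t z = a^{p+p!} b^{p+p!+3} ∉ L.
This is a contradiction; hence L is not regular.

a^{p+p!} b^{p+p!+3}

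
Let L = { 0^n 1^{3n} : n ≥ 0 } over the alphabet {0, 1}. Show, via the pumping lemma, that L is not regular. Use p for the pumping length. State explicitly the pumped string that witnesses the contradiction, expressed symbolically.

Suppose for contradiction that L is regular, and let p be the pumping length.
Let w = 0^p 1^{3p} ∈ L; note |w| = 4p ≥ p.
Write w = xyz as guaranteed by the lemma, with |xy| ≤ p and |y| > 0.
Since the first p symbols of w are all 0's and |xy| ≤ p, y lies entirely in the leading 0-block: y = 0^k for some k with 1 ≤ k ≤ p.
Pump with i = 2: xy^2z = 0^{p+k} 1^{3p}. For this to lie in L we would need 3p = 3(p+k), which forces k = 0. But k ≥ 1, so xy^2z ∉ L.
This contradicts the pumping lemma, so L is not regular.

0^{p+k} 1^{3p}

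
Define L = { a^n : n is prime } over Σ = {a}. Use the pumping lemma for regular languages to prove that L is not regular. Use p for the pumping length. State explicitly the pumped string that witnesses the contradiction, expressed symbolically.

a^{q(1+k)}

Toward a contradiction, assume L is regular with pumping length p.
Let q be a prime with q ≥ p+2 (infinitely many primes exist), and take w = a^q ∈ L with |w| = q ≥ p.
The pumping lemma gives a decomposition w = xyz where |xy| ≤ p and |y| ≥ 1.
Then y = a^k for some k with 1 ≤ k ≤ p.
Since 1 ≤ k ≤ p, |xz| = q-k. Pump with i = q+1: |xy^{q+1}z| = (q-k)+(q+1)k = q+qk = q(1+k), which is composite (both factors ≥ 2). So xy^{q+1}z = a^{q(1+k)} ∉ L.
Contradiction. Therefore L is not regular.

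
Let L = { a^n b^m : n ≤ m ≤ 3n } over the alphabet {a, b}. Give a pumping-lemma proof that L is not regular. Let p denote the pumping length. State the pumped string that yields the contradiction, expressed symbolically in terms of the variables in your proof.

a^{p+k} b^p

Assume L is regular. Let p be the pumping length given by the pumping lemma.
Take w = a^p b^p ∈ L (since p ≤ p ≤ 3p), with |w| = 2p ≥ p.
Write w = xyz as guaranteed by the lemma, with |xy| ≤ p and |y| > 0.
Since the first p symbols of w are all a's and |xy| ≤ p, y lies entirely in the leading a-block: y = a^k for some k with 1 ≤ k ≤ p.
Pump with i = 2: xy^2z = a^{p+k} b^p. Now n = p+k > p = m, so the condition n ≤ m fails. Thus xy^2z ∉ L.
This is a contradiction; hence L is not regular.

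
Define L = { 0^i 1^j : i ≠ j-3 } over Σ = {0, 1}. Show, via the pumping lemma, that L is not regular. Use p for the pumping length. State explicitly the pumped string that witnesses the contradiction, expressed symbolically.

0^{p+p!} 1^{p+p!+3}

Assume L is regular. Let p be the pumping length given by the pumping lemma.
Choose w = 0^p 1^{p+p!+3}. Since p ≠ (p+p!+3)-3 = p+p!, w ∈ L; and |w| ≥ p.
Write w = xyz as guaranteed by the lemma, with |xy| ≤ p and |y| > 0.
Since the first p symbols of w are all 0's and |xy| ≤ p, y lies entirely in the leading 0-block: y = 0^k for some k with 1 ≤ k ≤ p.
Since 1 ≤ k ≤ p, k divides p!; set t = 1 + p!/k. Then xy^t z has p + (p!/k)·k = p + p! copies of 0. Now the 0-count is p+p! and (1-count)-3 = (p+p!+3)-3 = p+p!, so i ≠ j-3 fails. So xy^t z = 0^{p+p!} 1^{p+p!+3} ∉ L.
This contradicts the pumping lemma, so L is not regular.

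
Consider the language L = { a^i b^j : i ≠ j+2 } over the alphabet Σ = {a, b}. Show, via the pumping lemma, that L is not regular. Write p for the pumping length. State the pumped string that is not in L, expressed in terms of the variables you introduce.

a^{p+p!} b^{p+p!-2}

Assume L is regular. Let p be the pumping length given by the pumping lemma.
Choose w = a^p b^{p+p!-2}. Since p ≠ (p+p!-2)+2 = p+p!, w ∈ L; and |w| ≥ p.
The pumping lemma gives a decomposition w = xyz where |xy| ≤ p and |y| > 0.
Because |xy| ≤ p and w begins with p copies of a, we have y = a^k with 1 ≤ k ≤ p.
Since 1 ≤ k ≤ p, k divides p!; set t = 1 + p!/k. Then xy^t z has p + (p!/k)·k = p + p! copies of a. Now the a-count is p+p! and (b-count)+2 = (p+p!-2)+2 = p+p!, so i ≠ j+2 fails. So xy^t z = a^{p+p!} b^{p+p!-2} ∉ L.
Contradiction. Therefore L is not regular.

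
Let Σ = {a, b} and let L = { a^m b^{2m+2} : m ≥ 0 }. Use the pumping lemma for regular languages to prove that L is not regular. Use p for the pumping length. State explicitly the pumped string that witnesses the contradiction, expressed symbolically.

Assume L is regular. Let p be the pumping length given by the pumping lemma.
Choose w = a^p b^{2p+2}, which is in L with |w| = 3p+2 ≥ p.
By the pumping lemma, w = xyz with |xy| ≤ p and |y| ≥ 1.
Because |xy| ≤ p and w begins with p copies of a, we have y = a^k with 1 ≤ k ≤ p.
Pump with i = 2: xy^2z = a^{p+k} b^{2p+2}. For this to lie in L we would need 2p+2 = 2(p+k)+2, which forces k = 0. But k ≥ 1, so xy^2z ∉ L.
This is a contradiction; hence L is not regular.

a^{p+k} b^{2p+2}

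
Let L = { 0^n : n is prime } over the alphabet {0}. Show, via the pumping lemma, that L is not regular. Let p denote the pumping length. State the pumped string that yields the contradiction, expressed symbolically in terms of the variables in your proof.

0^{q(1+k)}

Assume L is regular; let p be its pumping constant.
Let q be a prime with q ≥ p+2 (infinitely many primes exist), and take w = 0^q ∈ L with |w| = q ≥ p.
By the pumping lemma, w = xyz with |xy| ≤ p and |y| > 0.
Then y = 0^k for some k with 1 ≤ k ≤ p.
Since 1 ≤ k ≤ p, |xz| = q-k. Pump with i = q+1: |xy^{q+1}z| = (q-k)+(q+1)k = q+qk = q(1+k), which is composite (both factors ≥ 2). So xy^{q+1}z = 0^{q(1+k)} ∉ L.
This contradicts the pumping lemma, so L is not regular.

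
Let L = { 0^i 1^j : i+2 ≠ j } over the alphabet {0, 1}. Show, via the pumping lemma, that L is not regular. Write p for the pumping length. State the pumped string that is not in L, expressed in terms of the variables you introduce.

0^{p+p!} 1^{p+p!+2}

Suppose for contradiction that L is regular, and let p be the pumping length.
Choose w = 0^p 1^{p+p!+2}. Since p ≠ (p+p!+2)-2 = p+p!, w ∈ L; and |w| ≥ p.
Write w = xyz as guaranteed by the lemma, with |xy| ≤ p and |y| > 0.
Since the first p symbols of w are all 0's and |xy| ≤ p, y lies entirely in the leading 0-block: y = 0^k for some k with 1 ≤ k ≤ p.
Since 1 ≤ k ≤ p, k divides p!; set t = 1 + p!/k. Then xy^t z has p + (p!/k)·k = p + p! copies of 0. Now the 0-count is p+p! and (1-count)-2 = (p+p!+2)-2 = p+p!, so i+2 ≠ j fails. So xy^t z = 0^{p+p!} 1^{p+p!+2} ∉ L.
Contradiction. Therefore L is not regular.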